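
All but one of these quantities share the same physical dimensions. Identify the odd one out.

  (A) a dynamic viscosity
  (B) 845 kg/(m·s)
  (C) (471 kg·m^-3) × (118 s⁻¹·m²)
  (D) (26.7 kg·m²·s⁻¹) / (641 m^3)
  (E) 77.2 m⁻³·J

(E)

Work out the base dimensions of each:
  (A) [dynamic viscosity] = kg·m⁻¹·s⁻¹
  (B) kg·m⁻¹·s⁻¹
  (C) [kg·m⁻³] · [m²·s⁻¹] = kg·m⁻¹·s⁻¹
  (D) [kg·m²·s⁻¹] / [m³] = kg·m⁻¹·s⁻¹
  (E) J·m⁻³ = N·m·m⁻³ = kg·m⁻¹·s⁻²
All reduce to kg·m⁻¹·s⁻¹ except (E), which is kg·m⁻¹·s⁻².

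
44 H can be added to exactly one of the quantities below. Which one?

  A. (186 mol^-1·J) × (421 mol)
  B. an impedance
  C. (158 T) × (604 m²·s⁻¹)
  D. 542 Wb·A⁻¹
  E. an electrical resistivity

D.

Reference: H = V·s·A⁻¹ = kg·m²·s⁻²·A⁻².
Each option:
  A. [kg·m²·s⁻²·mol⁻¹] · [mol] = kg·m²·s⁻²
  B. [impedance] = kg·m²·s⁻³·A⁻²
  C. [kg·s⁻²·A⁻¹] · [m²·s⁻¹] = kg·m²·s⁻³·A⁻¹
  D. Wb·A⁻¹ = V·s·A⁻¹ = kg·m²·s⁻²·A⁻²  ← same
  E. [electrical resistivity] = kg·m³·s⁻³·A⁻²
Only D. matches kg·m²·s⁻²·A⁻².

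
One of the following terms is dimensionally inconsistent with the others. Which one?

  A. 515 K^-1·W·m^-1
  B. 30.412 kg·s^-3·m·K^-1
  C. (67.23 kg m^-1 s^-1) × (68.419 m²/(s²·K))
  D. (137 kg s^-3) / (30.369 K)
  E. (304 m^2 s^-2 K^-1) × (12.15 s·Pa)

D.

Dimensions:
  A. W·m⁻¹·K⁻¹ = J·s⁻¹·m⁻¹·K⁻¹ = kg·m·s⁻³·K⁻¹
  B. kg·m·s⁻³·K⁻¹
  C. [kg·m⁻¹·s⁻¹] · [m²·s⁻²·K⁻¹] = kg·m·s⁻³·K⁻¹
  D. [kg·s⁻³] / [K] = kg·s⁻³·K⁻¹
  E. [m²·s⁻²·K⁻¹] · [kg·m⁻¹·s⁻¹] = kg·m·s⁻³·K⁻¹
All reduce to kg·m·s⁻³·K⁻¹ except D., which is kg·s⁻³·K⁻¹.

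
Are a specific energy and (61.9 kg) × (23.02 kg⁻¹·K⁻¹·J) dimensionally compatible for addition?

In SI base units:
  a specific energy:  [specific energy] = m²·s⁻²
  (61.9 kg) × (23.02 kg⁻¹·K⁻¹·J):  [kg] · [m²·s⁻²·K⁻¹] = kg·m²·s⁻²·K⁻¹
m²·s⁻² ≠ kg·m²·s⁻²·K⁻¹, so they cannot be added.

No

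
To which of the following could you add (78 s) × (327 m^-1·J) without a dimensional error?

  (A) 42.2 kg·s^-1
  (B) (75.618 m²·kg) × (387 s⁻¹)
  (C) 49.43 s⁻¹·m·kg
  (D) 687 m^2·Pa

Reference: [s] · [kg·m·s⁻²] = kg·m·s⁻¹.
Each option:
  (A) kg·s⁻¹
  (B) [kg·m²] · [s⁻¹] = kg·m²·s⁻¹
  (C) kg·m·s⁻¹  ← same
  (D) Pa·m² = N·m⁻²·m² = kg·m·s⁻²
Only (C) matches kg·m·s⁻¹.

(C)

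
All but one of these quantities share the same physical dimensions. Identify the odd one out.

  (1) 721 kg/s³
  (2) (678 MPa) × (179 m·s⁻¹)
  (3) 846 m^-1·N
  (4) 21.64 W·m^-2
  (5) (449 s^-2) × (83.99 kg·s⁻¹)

Expand each in SI base units:
  (1) kg·s⁻³
  (2) [kg·m⁻¹·s⁻²] · [m·s⁻¹] = kg·s⁻³
  (3) N·m⁻¹ = kg·m·s⁻²·m⁻¹ = kg·s⁻²
  (4) W·m⁻² = J·s⁻¹·m⁻² = kg·s⁻³
  (5) [s⁻²] · [kg·s⁻¹] = kg·s⁻³
All reduce to kg·s⁻³ except (3), which is kg·s⁻².

(3)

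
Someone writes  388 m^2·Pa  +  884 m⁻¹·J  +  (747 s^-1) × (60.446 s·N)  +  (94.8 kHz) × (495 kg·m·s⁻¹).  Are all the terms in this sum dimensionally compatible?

Reduce each to base SI dimensions:
  388 m^2·Pa:  Pa·m² = N·m⁻²·m² = kg·m·s⁻²
  884 m⁻¹·J:  J·m⁻¹ = N·m·m⁻¹ = kg·m·s⁻²
  (747 s^-1) × (60.446 s·N):  [s⁻¹] · [kg·m·s⁻¹] = kg·m·s⁻²
  (94.8 kHz) × (495 kg·m·s⁻¹):  [s⁻¹] · [kg·m·s⁻¹] = kg·m·s⁻²
Every term reduces to kg·m·s⁻².

Yes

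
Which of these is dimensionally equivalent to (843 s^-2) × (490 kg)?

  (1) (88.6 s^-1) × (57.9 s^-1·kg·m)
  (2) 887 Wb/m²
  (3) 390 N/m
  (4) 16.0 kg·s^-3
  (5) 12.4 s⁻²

Reference: [s⁻²] · [kg] = kg·s⁻².
Each option:
  (1) [s⁻¹] · [kg·m·s⁻¹] = kg·m·s⁻²
  (2) Wb·m⁻² = V·s·m⁻² = kg·s⁻²·A⁻¹
  (3) N·m⁻¹ = kg·m·s⁻²·m⁻¹ = kg·s⁻²  ← same
  (4) kg·s⁻³
  (5) s⁻²
Only (3) matches kg·s⁻².

(3)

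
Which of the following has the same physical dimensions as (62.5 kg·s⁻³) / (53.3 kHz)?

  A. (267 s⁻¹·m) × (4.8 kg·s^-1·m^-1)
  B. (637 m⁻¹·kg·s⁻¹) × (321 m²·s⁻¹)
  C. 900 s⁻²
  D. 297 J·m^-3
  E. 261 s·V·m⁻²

A.

Reference: [kg·s⁻³] / [s⁻¹] = kg·s⁻².
Each option:
  A. [m·s⁻¹] · [kg·m⁻¹·s⁻¹] = kg·s⁻²  ← same
  B. [kg·m⁻¹·s⁻¹] · [m²·s⁻¹] = kg·m·s⁻²
  C. s⁻²
  D. J·m⁻³ = N·m·m⁻³ = kg·m⁻¹·s⁻²
  E. V·s·m⁻² = J·C⁻¹·s·m⁻² = kg·s⁻²·A⁻¹
Only A. matches kg·s⁻².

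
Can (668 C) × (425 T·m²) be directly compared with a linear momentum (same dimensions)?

Work out the base dimensions of each:
  (668 C) × (425 T·m²):  [s·A] · [kg·m²·s⁻²·A⁻¹] = kg·m²·s⁻¹
  a linear momentum:  [linear momentum] = kg·m·s⁻¹
kg·m²·s⁻¹ ≠ kg·m·s⁻¹, so they cannot be added.

No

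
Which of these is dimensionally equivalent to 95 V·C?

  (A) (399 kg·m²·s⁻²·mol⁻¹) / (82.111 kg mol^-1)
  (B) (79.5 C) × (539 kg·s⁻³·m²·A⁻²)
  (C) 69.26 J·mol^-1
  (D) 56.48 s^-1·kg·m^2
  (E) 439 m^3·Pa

(E)

Reference: C·V = s·A·J·C⁻¹ = kg·m²·s⁻².
Each option:
  (A) [kg·m²·s⁻²·mol⁻¹] / [kg·mol⁻¹] = m²·s⁻²
  (B) [s·A] · [kg·m²·s⁻³·A⁻²] = kg·m²·s⁻²·A⁻¹
  (C) J·mol⁻¹ = N·m·mol⁻¹ = kg·m²·s⁻²·mol⁻¹
  (D) kg·m²·s⁻¹
  (E) Pa·m³ = N·m⁻²·m³ = kg·m²·s⁻²  ← same
Only (E) matches kg·m²·s⁻².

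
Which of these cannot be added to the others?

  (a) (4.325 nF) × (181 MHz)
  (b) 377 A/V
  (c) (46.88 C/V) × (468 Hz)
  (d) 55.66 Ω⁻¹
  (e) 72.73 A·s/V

Reduce each to base SI dimensions:
  (a) [kg⁻¹·m⁻²·s⁴·A²] · [s⁻¹] = kg⁻¹·m⁻²·s³·A²
  (b) A·V⁻¹ = A·(J·C⁻¹)⁻¹ = kg⁻¹·m⁻²·s³·A²
  (c) [kg⁻¹·m⁻²·s⁴·A²] · [s⁻¹] = kg⁻¹·m⁻²·s³·A²
  (d) Ω⁻¹ = (V·A⁻¹)⁻¹ = kg⁻¹·m⁻²·s³·A²
  (e) A·s·V⁻¹ = A·s·(J·C⁻¹)⁻¹ = kg⁻¹·m⁻²·s⁴·A²
All reduce to kg⁻¹·m⁻²·s³·A² except (e), which is kg⁻¹·m⁻²·s⁴·A².

(e)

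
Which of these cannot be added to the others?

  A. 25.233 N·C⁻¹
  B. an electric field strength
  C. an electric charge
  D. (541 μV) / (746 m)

C.

Dimensions:
  A. N·C⁻¹ = kg·m·s⁻²·(s·A)⁻¹ = kg·m·s⁻³·A⁻¹
  B. [electric field strength] = kg·m·s⁻³·A⁻¹
  C. [electric charge] = s·A
  D. [kg·m²·s⁻³·A⁻¹] / [m] = kg·m·s⁻³·A⁻¹
All reduce to kg·m·s⁻³·A⁻¹ except C., which is s·A.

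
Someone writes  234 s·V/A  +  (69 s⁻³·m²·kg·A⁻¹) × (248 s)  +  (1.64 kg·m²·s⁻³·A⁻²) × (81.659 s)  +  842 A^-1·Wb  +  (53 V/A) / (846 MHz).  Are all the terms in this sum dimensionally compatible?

In SI base units:
  234 s·V/A:  V·s·A⁻¹ = J·C⁻¹·s·A⁻¹ = kg·m²·s⁻²·A⁻²
  (69 s⁻³·m²·kg·A⁻¹) × (248 s):  [kg·m²·s⁻³·A⁻¹] · [s] = kg·m²·s⁻²·A⁻¹
  (1.64 kg·m²·s⁻³·A⁻²) × (81.659 s):  [kg·m²·s⁻³·A⁻²] · [s] = kg·m²·s⁻²·A⁻²
  842 A^-1·Wb:  Wb·A⁻¹ = V·s·A⁻¹ = kg·m²·s⁻²·A⁻²
  (53 V/A) / (846 MHz):  [kg·m²·s⁻³·A⁻²] / [s⁻¹] = kg·m²·s⁻²·A⁻²
The terms do not share a single dimension (kg·m²·s⁻²·A⁻² vs kg·m²·s⁻²·A⁻¹).

No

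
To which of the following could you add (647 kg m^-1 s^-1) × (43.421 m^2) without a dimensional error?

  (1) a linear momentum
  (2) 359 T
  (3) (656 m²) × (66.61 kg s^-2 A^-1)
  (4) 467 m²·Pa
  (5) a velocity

(1)

Reference: [kg·m⁻¹·s⁻¹] · [m²] = kg·m·s⁻¹.
Each option:
  (1) [linear momentum] = kg·m·s⁻¹  ← same
  (2) T = Wb·m⁻² = kg·s⁻²·A⁻¹
  (3) [m²] · [kg·s⁻²·A⁻¹] = kg·m²·s⁻²·A⁻¹
  (4) Pa·m² = N·m⁻²·m² = kg·m·s⁻²
  (5) [velocity] = m·s⁻¹
Only (1) matches kg·m·s⁻¹.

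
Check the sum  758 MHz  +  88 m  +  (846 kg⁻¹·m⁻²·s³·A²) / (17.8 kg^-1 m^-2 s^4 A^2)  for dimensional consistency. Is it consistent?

No

In SI base units:
  758 MHz:  Hz = s⁻¹
  88 m:  m
  (846 kg⁻¹·m⁻²·s³·A²) / (17.8 kg^-1 m^-2 s^4 A^2):  [kg⁻¹·m⁻²·s³·A²] / [kg⁻¹·m⁻²·s⁴·A²] = s⁻¹
The terms do not share a single dimension (m vs s⁻¹).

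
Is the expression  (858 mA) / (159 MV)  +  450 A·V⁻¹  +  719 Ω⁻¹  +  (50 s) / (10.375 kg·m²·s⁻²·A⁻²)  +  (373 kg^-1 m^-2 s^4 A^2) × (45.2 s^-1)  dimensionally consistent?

Expand each in SI base units:
  (858 mA) / (159 MV):  [A] / [kg·m²·s⁻³·A⁻¹] = kg⁻¹·m⁻²·s³·A²
  450 A·V⁻¹:  A·V⁻¹ = A·(J·C⁻¹)⁻¹ = kg⁻¹·m⁻²·s³·A²
  719 Ω⁻¹:  Ω⁻¹ = (V·A⁻¹)⁻¹ = kg⁻¹·m⁻²·s³·A²
  (50 s) / (10.375 kg·m²·s⁻²·A⁻²):  [s] / [kg·m²·s⁻²·A⁻²] = kg⁻¹·m⁻²·s³·A²
  (373 kg^-1 m^-2 s^4 A^2) × (45.2 s^-1):  [kg⁻¹·m⁻²·s⁴·A²] · [s⁻¹] = kg⁻¹·m⁻²·s³·A²
Every term reduces to kg⁻¹·m⁻²·s³·A².

Yes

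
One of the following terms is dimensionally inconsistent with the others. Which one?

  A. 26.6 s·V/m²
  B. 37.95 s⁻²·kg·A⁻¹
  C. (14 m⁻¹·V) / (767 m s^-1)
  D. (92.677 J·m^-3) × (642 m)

D.

Reduce each to base SI dimensions:
  A. V·s·m⁻² = J·C⁻¹·s·m⁻² = kg·s⁻²·A⁻¹
  B. kg·s⁻²·A⁻¹
  C. [kg·m·s⁻³·A⁻¹] / [m·s⁻¹] = kg·s⁻²·A⁻¹
  D. [kg·m⁻¹·s⁻²] · [m] = kg·s⁻²
All reduce to kg·s⁻²·A⁻¹ except D., which is kg·s⁻².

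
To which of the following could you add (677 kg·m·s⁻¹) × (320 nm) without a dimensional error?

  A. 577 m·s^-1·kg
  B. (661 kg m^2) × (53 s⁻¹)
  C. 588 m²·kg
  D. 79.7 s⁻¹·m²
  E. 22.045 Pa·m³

B.

Reference: [kg·m·s⁻¹] · [m] = kg·m²·s⁻¹.
Each option:
  A. kg·m·s⁻¹
  B. [kg·m²] · [s⁻¹] = kg·m²·s⁻¹  ← same
  C. kg·m²
  D. m²·s⁻¹
  E. Pa·m³ = N·m⁻²·m³ = kg·m²·s⁻²
Only B. matches kg·m²·s⁻¹.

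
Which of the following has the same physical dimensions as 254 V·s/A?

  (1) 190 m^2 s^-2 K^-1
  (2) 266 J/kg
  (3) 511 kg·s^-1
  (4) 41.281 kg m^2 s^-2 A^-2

Reference: V·s·A⁻¹ = J·C⁻¹·s·A⁻¹ = kg·m²·s⁻²·A⁻².
Each option:
  (1) m²·s⁻²·K⁻¹
  (2) J·kg⁻¹ = N·m·kg⁻¹ = m²·s⁻²
  (3) kg·s⁻¹
  (4) kg·m²·s⁻²·A⁻²  ← same
Only (4) matches kg·m²·s⁻²·A⁻².

(4)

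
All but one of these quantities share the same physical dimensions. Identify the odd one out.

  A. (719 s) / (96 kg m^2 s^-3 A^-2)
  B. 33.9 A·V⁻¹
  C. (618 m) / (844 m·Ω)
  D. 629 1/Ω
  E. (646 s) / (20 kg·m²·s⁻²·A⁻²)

A.

Reduce each to base SI dimensions:
  A. [s] / [kg·m²·s⁻³·A⁻²] = kg⁻¹·m⁻²·s⁴·A²
  B. A·V⁻¹ = A·(J·C⁻¹)⁻¹ = kg⁻¹·m⁻²·s³·A²
  C. [m] / [kg·m³·s⁻³·A⁻²] = kg⁻¹·m⁻²·s³·A²
  D. Ω⁻¹ = (V·A⁻¹)⁻¹ = kg⁻¹·m⁻²·s³·A²
  E. [s] / [kg·m²·s⁻²·A⁻²] = kg⁻¹·m⁻²·s³·A²
All reduce to kg⁻¹·m⁻²·s³·A² except A., which is kg⁻¹·m⁻²·s⁴·A².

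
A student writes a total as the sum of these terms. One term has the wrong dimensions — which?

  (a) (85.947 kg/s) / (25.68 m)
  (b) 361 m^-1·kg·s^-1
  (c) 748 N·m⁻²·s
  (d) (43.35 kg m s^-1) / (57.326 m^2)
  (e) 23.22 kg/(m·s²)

Expand each in SI base units:
  (a) [kg·s⁻¹] / [m] = kg·m⁻¹·s⁻¹
  (b) kg·m⁻¹·s⁻¹
  (c) N·s·m⁻² = kg·m·s⁻²·s·m⁻² = kg·m⁻¹·s⁻¹
  (d) [kg·m·s⁻¹] / [m²] = kg·m⁻¹·s⁻¹
  (e) kg·m⁻¹·s⁻²
All reduce to kg·m⁻¹·s⁻¹ except (e), which is kg·m⁻¹·s⁻².

(e)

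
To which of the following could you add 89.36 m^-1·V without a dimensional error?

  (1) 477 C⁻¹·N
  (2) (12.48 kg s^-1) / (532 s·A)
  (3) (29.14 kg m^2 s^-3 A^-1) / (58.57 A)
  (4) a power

(1)

Reference: V·m⁻¹ = J·C⁻¹·m⁻¹ = kg·m·s⁻³·A⁻¹.
Each option:
  (1) N·C⁻¹ = kg·m·s⁻²·(s·A)⁻¹ = kg·m·s⁻³·A⁻¹  ← same
  (2) [kg·s⁻¹] / [s·A] = kg·s⁻²·A⁻¹
  (3) [kg·m²·s⁻³·A⁻¹] / [A] = kg·m²·s⁻³·A⁻²
  (4) [power] = kg·m²·s⁻³
Only (1) matches kg·m·s⁻³·A⁻¹.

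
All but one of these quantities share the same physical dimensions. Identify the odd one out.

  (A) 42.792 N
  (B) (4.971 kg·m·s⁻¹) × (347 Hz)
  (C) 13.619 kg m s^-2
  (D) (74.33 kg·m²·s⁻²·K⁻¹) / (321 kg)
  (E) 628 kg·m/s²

(D)

Dimensions:
  (A) N = kg·m·s⁻²
  (B) [kg·m·s⁻¹] · [s⁻¹] = kg·m·s⁻²
  (C) kg·m·s⁻²
  (D) [kg·m²·s⁻²·K⁻¹] / [kg] = m²·s⁻²·K⁻¹
  (E) kg·m·s⁻²
All reduce to kg·m·s⁻² except (D), which is m²·s⁻²·K⁻¹.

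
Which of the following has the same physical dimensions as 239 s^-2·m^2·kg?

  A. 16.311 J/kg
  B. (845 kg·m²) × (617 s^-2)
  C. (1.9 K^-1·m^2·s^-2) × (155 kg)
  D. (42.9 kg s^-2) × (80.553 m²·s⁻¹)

Reference: kg·m²·s⁻².
Each option:
  A. J·kg⁻¹ = N·m·kg⁻¹ = m²·s⁻²
  B. [kg·m²] · [s⁻²] = kg·m²·s⁻²  ← same
  C. [m²·s⁻²·K⁻¹] · [kg] = kg·m²·s⁻²·K⁻¹
  D. [kg·s⁻²] · [m²·s⁻¹] = kg·m²·s⁻³
Only B. matches kg·m²·s⁻².

B.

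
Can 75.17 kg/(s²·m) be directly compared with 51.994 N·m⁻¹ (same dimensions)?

Reduce each to base SI dimensions:
  75.17 kg/(s²·m):  kg·m⁻¹·s⁻²
  51.994 N·m⁻¹:  N·m⁻¹ = kg·m·s⁻²·m⁻¹ = kg·s⁻²
kg·m⁻¹·s⁻² ≠ kg·s⁻², so they cannot be added.

No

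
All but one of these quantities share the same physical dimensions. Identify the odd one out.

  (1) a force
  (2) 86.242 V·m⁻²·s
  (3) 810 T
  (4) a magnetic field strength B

(1)

Reduce each to base SI dimensions:
  (1) [force] = kg·m·s⁻²
  (2) V·s·m⁻² = J·C⁻¹·s·m⁻² = kg·s⁻²·A⁻¹
  (3) T = Wb·m⁻² = kg·s⁻²·A⁻¹
  (4) [magnetic field strength B] = kg·s⁻²·A⁻¹
All reduce to kg·s⁻²·A⁻¹ except (1), which is kg·m·s⁻².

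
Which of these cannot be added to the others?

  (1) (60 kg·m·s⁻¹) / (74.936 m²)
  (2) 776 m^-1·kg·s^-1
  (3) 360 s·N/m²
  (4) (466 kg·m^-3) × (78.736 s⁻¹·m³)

(4)

Reduce each to base SI dimensions:
  (1) [kg·m·s⁻¹] / [m²] = kg·m⁻¹·s⁻¹
  (2) kg·m⁻¹·s⁻¹
  (3) N·s·m⁻² = kg·m·s⁻²·s·m⁻² = kg·m⁻¹·s⁻¹
  (4) [kg·m⁻³] · [m³·s⁻¹] = kg·s⁻¹
All reduce to kg·m⁻¹·s⁻¹ except (4), which is kg·s⁻¹.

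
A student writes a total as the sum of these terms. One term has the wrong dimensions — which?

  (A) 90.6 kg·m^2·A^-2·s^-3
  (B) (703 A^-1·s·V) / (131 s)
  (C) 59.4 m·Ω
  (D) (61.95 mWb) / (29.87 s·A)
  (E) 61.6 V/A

(C)

Reduce each to base SI dimensions:
  (A) kg·m²·s⁻³·A⁻²
  (B) [kg·m²·s⁻²·A⁻²] / [s] = kg·m²·s⁻³·A⁻²
  (C) Ω·m = V·A⁻¹·m = kg·m³·s⁻³·A⁻²
  (D) [kg·m²·s⁻²·A⁻¹] / [s·A] = kg·m²·s⁻³·A⁻²
  (E) V·A⁻¹ = J·C⁻¹·A⁻¹ = kg·m²·s⁻³·A⁻²
All reduce to kg·m²·s⁻³·A⁻² except (C), which is kg·m³·s⁻³·A⁻².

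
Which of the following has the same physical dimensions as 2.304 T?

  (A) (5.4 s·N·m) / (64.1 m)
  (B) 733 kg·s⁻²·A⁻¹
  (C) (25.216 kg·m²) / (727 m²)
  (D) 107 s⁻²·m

Reference: T = Wb·m⁻² = kg·s⁻²·A⁻¹.
Each option:
  (A) [kg·m²·s⁻¹] / [m] = kg·m·s⁻¹
  (B) kg·s⁻²·A⁻¹  ← same
  (C) [kg·m²] / [m²] = kg
  (D) m·s⁻²
Only (B) matches kg·s⁻²·A⁻¹.

(B)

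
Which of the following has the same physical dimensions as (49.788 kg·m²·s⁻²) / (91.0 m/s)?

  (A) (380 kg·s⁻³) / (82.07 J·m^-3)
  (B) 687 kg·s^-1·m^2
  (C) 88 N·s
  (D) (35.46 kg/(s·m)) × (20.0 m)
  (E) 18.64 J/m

(C)

Reference: [kg·m²·s⁻²] / [m·s⁻¹] = kg·m·s⁻¹.
Each option:
  (A) [kg·s⁻³] / [kg·m⁻¹·s⁻²] = m·s⁻¹
  (B) kg·m²·s⁻¹
  (C) N·s = kg·m·s⁻²·s = kg·m·s⁻¹  ← same
  (D) [kg·m⁻¹·s⁻¹] · [m] = kg·s⁻¹
  (E) J·m⁻¹ = N·m·m⁻¹ = kg·m·s⁻²
Only (C) matches kg·m·s⁻¹.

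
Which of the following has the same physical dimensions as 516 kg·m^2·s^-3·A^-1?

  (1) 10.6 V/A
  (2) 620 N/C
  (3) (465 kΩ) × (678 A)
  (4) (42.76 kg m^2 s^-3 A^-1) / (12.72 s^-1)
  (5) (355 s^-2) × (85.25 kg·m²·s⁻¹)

Reference: kg·m²·s⁻³·A⁻¹.
Each option:
  (1) V·A⁻¹ = J·C⁻¹·A⁻¹ = kg·m²·s⁻³·A⁻²
  (2) N·C⁻¹ = kg·m·s⁻²·(s·A)⁻¹ = kg·m·s⁻³·A⁻¹
  (3) [kg·m²·s⁻³·A⁻²] · [A] = kg·m²·s⁻³·A⁻¹  ← same
  (4) [kg·m²·s⁻³·A⁻¹] / [s⁻¹] = kg·m²·s⁻²·A⁻¹
  (5) [s⁻²] · [kg·m²·s⁻¹] = kg·m²·s⁻³
Only (3) matches kg·m²·s⁻³·A⁻¹.

(3)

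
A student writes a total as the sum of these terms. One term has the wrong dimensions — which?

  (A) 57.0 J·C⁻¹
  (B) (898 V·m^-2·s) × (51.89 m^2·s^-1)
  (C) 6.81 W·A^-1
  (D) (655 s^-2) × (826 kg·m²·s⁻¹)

In SI base units:
  (A) J·C⁻¹ = N·m·(s·A)⁻¹ = kg·m²·s⁻³·A⁻¹
  (B) [kg·s⁻²·A⁻¹] · [m²·s⁻¹] = kg·m²·s⁻³·A⁻¹
  (C) W·A⁻¹ = J·s⁻¹·A⁻¹ = kg·m²·s⁻³·A⁻¹
  (D) [s⁻²] · [kg·m²·s⁻¹] = kg·m²·s⁻³
All reduce to kg·m²·s⁻³·A⁻¹ except (D), which is kg·m²·s⁻³.

(D)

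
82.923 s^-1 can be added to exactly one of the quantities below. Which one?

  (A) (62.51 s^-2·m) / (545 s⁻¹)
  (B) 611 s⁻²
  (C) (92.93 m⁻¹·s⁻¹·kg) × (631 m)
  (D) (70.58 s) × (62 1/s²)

(D)

Reference: s⁻¹.
Each option:
  (A) [m·s⁻²] / [s⁻¹] = m·s⁻¹
  (B) s⁻²
  (C) [kg·m⁻¹·s⁻¹] · [m] = kg·s⁻¹
  (D) [s] · [s⁻²] = s⁻¹  ← same
Only (D) matches s⁻¹.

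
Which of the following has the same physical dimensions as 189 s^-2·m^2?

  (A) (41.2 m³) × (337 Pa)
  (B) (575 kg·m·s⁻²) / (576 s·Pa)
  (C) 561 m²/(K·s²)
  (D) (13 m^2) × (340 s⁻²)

(D)

Reference: m²·s⁻².
Each option:
  (A) [m³] · [kg·m⁻¹·s⁻²] = kg·m²·s⁻²
  (B) [kg·m·s⁻²] / [kg·m⁻¹·s⁻¹] = m²·s⁻¹
  (C) m²·s⁻²·K⁻¹
  (D) [m²] · [s⁻²] = m²·s⁻²  ← same
Only (D) matches m²·s⁻².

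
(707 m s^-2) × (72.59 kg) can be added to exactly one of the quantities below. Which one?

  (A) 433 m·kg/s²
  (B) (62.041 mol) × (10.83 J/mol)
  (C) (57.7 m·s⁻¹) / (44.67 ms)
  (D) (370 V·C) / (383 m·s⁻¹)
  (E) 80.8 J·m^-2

Reference: [m·s⁻²] · [kg] = kg·m·s⁻².
Each option:
  (A) kg·m·s⁻²  ← same
  (B) [mol] · [kg·m²·s⁻²·mol⁻¹] = kg·m²·s⁻²
  (C) [m·s⁻¹] / [s] = m·s⁻²
  (D) [kg·m²·s⁻²] / [m·s⁻¹] = kg·m·s⁻¹
  (E) J·m⁻² = N·m·m⁻² = kg·s⁻²
Only (A) matches kg·m·s⁻².

(A)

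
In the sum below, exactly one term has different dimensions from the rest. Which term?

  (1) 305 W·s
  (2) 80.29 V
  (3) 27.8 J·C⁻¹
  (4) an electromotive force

(1)

Expand each in SI base units:
  (1) W·s = J·s⁻¹·s = kg·m²·s⁻²
  (2) V = J·C⁻¹ = kg·m²·s⁻³·A⁻¹
  (3) J·C⁻¹ = N·m·(s·A)⁻¹ = kg·m²·s⁻³·A⁻¹
  (4) [electromotive force] = kg·m²·s⁻³·A⁻¹
All reduce to kg·m²·s⁻³·A⁻¹ except (1), which is kg·m²·s⁻².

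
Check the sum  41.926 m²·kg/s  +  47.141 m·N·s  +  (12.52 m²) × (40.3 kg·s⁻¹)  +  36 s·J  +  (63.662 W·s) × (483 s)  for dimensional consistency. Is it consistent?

Work out the base dimensions of each:
  41.926 m²·kg/s:  kg·m²·s⁻¹
  47.141 m·N·s:  N·m·s = kg·m·s⁻²·m·s = kg·m²·s⁻¹
  (12.52 m²) × (40.3 kg·s⁻¹):  [m²] · [kg·s⁻¹] = kg·m²·s⁻¹
  36 s·J:  J·s = N·m·s = kg·m²·s⁻¹
  (63.662 W·s) × (483 s):  [kg·m²·s⁻²] · [s] = kg·m²·s⁻¹
Every term reduces to kg·m²·s⁻¹.

Yes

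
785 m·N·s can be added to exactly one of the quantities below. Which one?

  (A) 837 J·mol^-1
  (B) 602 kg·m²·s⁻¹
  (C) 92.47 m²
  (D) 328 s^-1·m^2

(B)

Reference: N·m·s = kg·m·s⁻²·m·s = kg·m²·s⁻¹.
Each option:
  (A) J·mol⁻¹ = N·m·mol⁻¹ = kg·m²·s⁻²·mol⁻¹
  (B) kg·m²·s⁻¹  ← same
  (C) m²
  (D) m²·s⁻¹
Only (B) matches kg·m²·s⁻¹.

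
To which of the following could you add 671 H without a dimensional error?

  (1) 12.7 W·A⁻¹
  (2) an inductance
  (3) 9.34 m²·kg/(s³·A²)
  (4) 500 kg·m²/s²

(2)

Reference: H = V·s·A⁻¹ = kg·m²·s⁻²·A⁻².
Each option:
  (1) W·A⁻¹ = J·s⁻¹·A⁻¹ = kg·m²·s⁻³·A⁻¹
  (2) [inductance] = kg·m²·s⁻²·A⁻²  ← same
  (3) kg·m²·s⁻³·A⁻²
  (4) kg·m²·s⁻²
Only (2) matches kg·m²·s⁻²·A⁻².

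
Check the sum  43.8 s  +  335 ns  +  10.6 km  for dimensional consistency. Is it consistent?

Dimensions:
  43.8 s:  s
  335 ns:  s
  10.6 km:  m
The terms do not share a single dimension (m vs s).

No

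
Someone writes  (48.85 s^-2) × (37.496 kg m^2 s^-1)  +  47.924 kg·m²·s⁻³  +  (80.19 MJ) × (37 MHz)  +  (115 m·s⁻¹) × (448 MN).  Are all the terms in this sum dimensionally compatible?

Reduce each to base SI dimensions:
  (48.85 s^-2) × (37.496 kg m^2 s^-1):  [s⁻²] · [kg·m²·s⁻¹] = kg·m²·s⁻³
  47.924 kg·m²·s⁻³:  kg·m²·s⁻³
  (80.19 MJ) × (37 MHz):  [kg·m²·s⁻²] · [s⁻¹] = kg·m²·s⁻³
  (115 m·s⁻¹) × (448 MN):  [m·s⁻¹] · [kg·m·s⁻²] = kg·m²·s⁻³
Every term reduces to kg·m²·s⁻³.

Yes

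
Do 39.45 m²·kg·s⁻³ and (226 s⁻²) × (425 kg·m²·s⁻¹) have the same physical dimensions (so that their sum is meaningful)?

Dimensions:
  39.45 m²·kg·s⁻³:  kg·m²·s⁻³
  (226 s⁻²) × (425 kg·m²·s⁻¹):  [s⁻²] · [kg·m²·s⁻¹] = kg·m²·s⁻³
Both are kg·m²·s⁻³, so they have the same dimensions and can be added.

Yes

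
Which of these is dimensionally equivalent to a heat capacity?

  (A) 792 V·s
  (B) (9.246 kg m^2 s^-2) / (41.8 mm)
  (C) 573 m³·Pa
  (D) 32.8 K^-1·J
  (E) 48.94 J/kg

(D)

Reference: [heat capacity] = kg·m²·s⁻²·K⁻¹.
Each option:
  (A) V·s = J·C⁻¹·s = kg·m²·s⁻²·A⁻¹
  (B) [kg·m²·s⁻²] / [m] = kg·m·s⁻²
  (C) Pa·m³ = N·m⁻²·m³ = kg·m²·s⁻²
  (D) J·K⁻¹ = N·m·K⁻¹ = kg·m²·s⁻²·K⁻¹  ← same
  (E) J·kg⁻¹ = N·m·kg⁻¹ = m²·s⁻²
Only (D) matches kg·m²·s⁻²·K⁻¹.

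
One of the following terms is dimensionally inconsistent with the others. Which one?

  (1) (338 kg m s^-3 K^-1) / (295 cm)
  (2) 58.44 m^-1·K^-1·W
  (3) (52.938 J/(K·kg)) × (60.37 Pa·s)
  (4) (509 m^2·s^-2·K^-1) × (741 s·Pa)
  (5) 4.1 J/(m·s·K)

(1)

In SI base units:
  (1) [kg·m·s⁻³·K⁻¹] / [m] = kg·s⁻³·K⁻¹
  (2) W·m⁻¹·K⁻¹ = J·s⁻¹·m⁻¹·K⁻¹ = kg·m·s⁻³·K⁻¹
  (3) [m²·s⁻²·K⁻¹] · [kg·m⁻¹·s⁻¹] = kg·m·s⁻³·K⁻¹
  (4) [m²·s⁻²·K⁻¹] · [kg·m⁻¹·s⁻¹] = kg·m·s⁻³·K⁻¹
  (5) J·s⁻¹·m⁻¹·K⁻¹ = N·m·s⁻¹·m⁻¹·K⁻¹ = kg·m·s⁻³·K⁻¹
All reduce to kg·m·s⁻³·K⁻¹ except (1), which is kg·s⁻³·K⁻¹.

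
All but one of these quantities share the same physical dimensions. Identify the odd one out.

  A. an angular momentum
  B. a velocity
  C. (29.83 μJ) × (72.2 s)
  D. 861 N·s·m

B.

Expand each in SI base units:
  A. [angular momentum] = kg·m²·s⁻¹
  B. [velocity] = m·s⁻¹
  C. [kg·m²·s⁻²] · [s] = kg·m²·s⁻¹
  D. N·m·s = kg·m·s⁻²·m·s = kg·m²·s⁻¹
All reduce to kg·m²·s⁻¹ except B., which is m·s⁻¹.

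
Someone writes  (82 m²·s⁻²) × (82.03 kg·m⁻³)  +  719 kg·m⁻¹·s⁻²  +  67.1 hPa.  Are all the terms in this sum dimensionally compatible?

Yes

Work out the base dimensions of each:
  (82 m²·s⁻²) × (82.03 kg·m⁻³):  [m²·s⁻²] · [kg·m⁻³] = kg·m⁻¹·s⁻²
  719 kg·m⁻¹·s⁻²:  kg·m⁻¹·s⁻²
  67.1 hPa:  Pa = N·m⁻² = kg·m⁻¹·s⁻²
Every term reduces to kg·m⁻¹·s⁻².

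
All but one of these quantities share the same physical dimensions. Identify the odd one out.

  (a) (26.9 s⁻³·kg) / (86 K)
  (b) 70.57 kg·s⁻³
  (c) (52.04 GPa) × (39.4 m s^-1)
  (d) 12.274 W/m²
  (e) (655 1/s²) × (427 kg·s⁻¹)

(a)

In SI base units:
  (a) [kg·s⁻³] / [K] = kg·s⁻³·K⁻¹
  (b) kg·s⁻³
  (c) [kg·m⁻¹·s⁻²] · [m·s⁻¹] = kg·s⁻³
  (d) W·m⁻² = J·s⁻¹·m⁻² = kg·s⁻³
  (e) [s⁻²] · [kg·s⁻¹] = kg·s⁻³
All reduce to kg·s⁻³ except (a), which is kg·s⁻³·K⁻¹.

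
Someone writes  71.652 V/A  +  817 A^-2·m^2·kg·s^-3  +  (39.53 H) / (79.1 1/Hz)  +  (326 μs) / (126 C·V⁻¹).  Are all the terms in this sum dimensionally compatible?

Yes

Dimensions:
  71.652 V/A:  V·A⁻¹ = J·C⁻¹·A⁻¹ = kg·m²·s⁻³·A⁻²
  817 A^-2·m^2·kg·s^-3:  kg·m²·s⁻³·A⁻²
  (39.53 H) / (79.1 1/Hz):  [kg·m²·s⁻²·A⁻²] / [s] = kg·m²·s⁻³·A⁻²
  (326 μs) / (126 C·V⁻¹):  [s] / [kg⁻¹·m⁻²·s⁴·A²] = kg·m²·s⁻³·A⁻²
Every term reduces to kg·m²·s⁻³·A⁻².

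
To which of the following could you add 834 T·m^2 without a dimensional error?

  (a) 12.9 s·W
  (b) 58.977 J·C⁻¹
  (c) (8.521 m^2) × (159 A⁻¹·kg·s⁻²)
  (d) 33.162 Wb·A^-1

Reference: T·m² = Wb·m⁻²·m² = kg·m²·s⁻²·A⁻¹.
Each option:
  (a) W·s = J·s⁻¹·s = kg·m²·s⁻²
  (b) J·C⁻¹ = N·m·(s·A)⁻¹ = kg·m²·s⁻³·A⁻¹
  (c) [m²] · [kg·s⁻²·A⁻¹] = kg·m²·s⁻²·A⁻¹  ← same
  (d) Wb·A⁻¹ = V·s·A⁻¹ = kg·m²·s⁻²·A⁻²
Only (c) matches kg·m²·s⁻²·A⁻¹.

(c)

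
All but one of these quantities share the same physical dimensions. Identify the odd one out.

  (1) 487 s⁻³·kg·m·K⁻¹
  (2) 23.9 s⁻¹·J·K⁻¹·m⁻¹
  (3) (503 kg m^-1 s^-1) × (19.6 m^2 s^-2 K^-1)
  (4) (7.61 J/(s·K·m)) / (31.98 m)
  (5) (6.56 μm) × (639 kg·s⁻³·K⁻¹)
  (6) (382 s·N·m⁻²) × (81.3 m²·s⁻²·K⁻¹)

(4)

Reduce each to base SI dimensions:
  (1) kg·m·s⁻³·K⁻¹
  (2) J·s⁻¹·m⁻¹·K⁻¹ = N·m·s⁻¹·m⁻¹·K⁻¹ = kg·m·s⁻³·K⁻¹
  (3) [kg·m⁻¹·s⁻¹] · [m²·s⁻²·K⁻¹] = kg·m·s⁻³·K⁻¹
  (4) [kg·m·s⁻³·K⁻¹] / [m] = kg·s⁻³·K⁻¹
  (5) [m] · [kg·s⁻³·K⁻¹] = kg·m·s⁻³·K⁻¹
  (6) [kg·m⁻¹·s⁻¹] · [m²·s⁻²·K⁻¹] = kg·m·s⁻³·K⁻¹
All reduce to kg·m·s⁻³·K⁻¹ except (4), which is kg·s⁻³·K⁻¹.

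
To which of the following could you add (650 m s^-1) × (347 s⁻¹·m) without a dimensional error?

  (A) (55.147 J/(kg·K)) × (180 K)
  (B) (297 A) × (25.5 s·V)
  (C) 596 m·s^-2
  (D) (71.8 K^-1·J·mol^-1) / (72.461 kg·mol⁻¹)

Reference: [m·s⁻¹] · [m·s⁻¹] = m²·s⁻².
Each option:
  (A) [m²·s⁻²·K⁻¹] · [K] = m²·s⁻²  ← same
  (B) [A] · [kg·m²·s⁻²·A⁻¹] = kg·m²·s⁻²
  (C) m·s⁻²
  (D) [kg·m²·s⁻²·K⁻¹·mol⁻¹] / [kg·mol⁻¹] = m²·s⁻²·K⁻¹
Only (A) matches m²·s⁻².

(A)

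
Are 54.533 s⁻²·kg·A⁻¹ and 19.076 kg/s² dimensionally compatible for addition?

No

Work out the base dimensions of each:
  54.533 s⁻²·kg·A⁻¹:  kg·s⁻²·A⁻¹
  19.076 kg/s²:  kg·s⁻²
kg·s⁻²·A⁻¹ ≠ kg·s⁻², so they cannot be added.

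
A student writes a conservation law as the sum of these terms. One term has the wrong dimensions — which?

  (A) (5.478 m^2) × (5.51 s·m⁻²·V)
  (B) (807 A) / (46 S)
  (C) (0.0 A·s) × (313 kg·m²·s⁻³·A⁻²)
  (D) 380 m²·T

(B)

Reduce each to base SI dimensions:
  (A) [m²] · [kg·s⁻²·A⁻¹] = kg·m²·s⁻²·A⁻¹
  (B) [A] / [kg⁻¹·m⁻²·s³·A²] = kg·m²·s⁻³·A⁻¹
  (C) [s·A] · [kg·m²·s⁻³·A⁻²] = kg·m²·s⁻²·A⁻¹
  (D) T·m² = Wb·m⁻²·m² = kg·m²·s⁻²·A⁻¹
All reduce to kg·m²·s⁻²·A⁻¹ except (B), which is kg·m²·s⁻³·A⁻¹.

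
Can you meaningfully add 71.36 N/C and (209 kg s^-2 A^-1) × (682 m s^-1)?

Yes

Work out the base dimensions of each:
  71.36 N/C:  N·C⁻¹ = kg·m·s⁻²·(s·A)⁻¹ = kg·m·s⁻³·A⁻¹
  (209 kg s^-2 A^-1) × (682 m s^-1):  [kg·s⁻²·A⁻¹] · [m·s⁻¹] = kg·m·s⁻³·A⁻¹
Both are kg·m·s⁻³·A⁻¹, so they have the same dimensions and can be added.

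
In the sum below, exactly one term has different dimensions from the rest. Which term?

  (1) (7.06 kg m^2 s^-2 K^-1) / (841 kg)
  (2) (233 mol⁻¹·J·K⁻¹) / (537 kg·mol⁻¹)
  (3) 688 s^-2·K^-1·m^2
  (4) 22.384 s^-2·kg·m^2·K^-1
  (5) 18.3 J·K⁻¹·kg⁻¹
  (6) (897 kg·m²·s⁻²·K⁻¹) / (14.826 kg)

Reduce each to base SI dimensions:
  (1) [kg·m²·s⁻²·K⁻¹] / [kg] = m²·s⁻²·K⁻¹
  (2) [kg·m²·s⁻²·K⁻¹·mol⁻¹] / [kg·mol⁻¹] = m²·s⁻²·K⁻¹
  (3) m²·s⁻²·K⁻¹
  (4) kg·m²·s⁻²·K⁻¹
  (5) J·kg⁻¹·K⁻¹ = N·m·kg⁻¹·K⁻¹ = m²·s⁻²·K⁻¹
  (6) [kg·m²·s⁻²·K⁻¹] / [kg] = m²·s⁻²·K⁻¹
All reduce to m²·s⁻²·K⁻¹ except (4), which is kg·m²·s⁻²·K⁻¹.

(4)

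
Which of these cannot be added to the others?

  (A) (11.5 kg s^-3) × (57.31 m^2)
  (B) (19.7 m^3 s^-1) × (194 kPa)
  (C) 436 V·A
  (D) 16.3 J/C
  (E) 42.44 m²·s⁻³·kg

(D)

Reduce each to base SI dimensions:
  (A) [kg·s⁻³] · [m²] = kg·m²·s⁻³
  (B) [m³·s⁻¹] · [kg·m⁻¹·s⁻²] = kg·m²·s⁻³
  (C) V·A = J·C⁻¹·A = kg·m²·s⁻³
  (D) J·C⁻¹ = N·m·(s·A)⁻¹ = kg·m²·s⁻³·A⁻¹
  (E) kg·m²·s⁻³
All reduce to kg·m²·s⁻³ except (D), which is kg·m²·s⁻³·A⁻¹.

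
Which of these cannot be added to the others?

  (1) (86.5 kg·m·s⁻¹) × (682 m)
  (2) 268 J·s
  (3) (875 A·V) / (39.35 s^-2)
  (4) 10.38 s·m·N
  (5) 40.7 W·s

Work out the base dimensions of each:
  (1) [kg·m·s⁻¹] · [m] = kg·m²·s⁻¹
  (2) J·s = N·m·s = kg·m²·s⁻¹
  (3) [kg·m²·s⁻³] / [s⁻²] = kg·m²·s⁻¹
  (4) N·m·s = kg·m·s⁻²·m·s = kg·m²·s⁻¹
  (5) W·s = J·s⁻¹·s = kg·m²·s⁻²
All reduce to kg·m²·s⁻¹ except (5), which is kg·m²·s⁻².

(5)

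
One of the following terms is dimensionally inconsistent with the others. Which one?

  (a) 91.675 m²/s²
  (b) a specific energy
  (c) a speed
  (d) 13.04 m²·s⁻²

Work out the base dimensions of each:
  (a) m²·s⁻²
  (b) [specific energy] = m²·s⁻²
  (c) [speed] = m·s⁻¹
  (d) m²·s⁻²
All reduce to m²·s⁻² except (c), which is m·s⁻¹.

(c)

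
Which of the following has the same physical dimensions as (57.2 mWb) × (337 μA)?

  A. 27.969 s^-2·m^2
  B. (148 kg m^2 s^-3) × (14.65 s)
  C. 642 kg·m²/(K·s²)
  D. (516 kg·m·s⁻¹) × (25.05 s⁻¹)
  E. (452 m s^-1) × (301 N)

B.

Reference: [kg·m²·s⁻²·A⁻¹] · [A] = kg·m²·s⁻².
Each option:
  A. m²·s⁻²
  B. [kg·m²·s⁻³] · [s] = kg·m²·s⁻²  ← same
  C. kg·m²·s⁻²·K⁻¹
  D. [kg·m·s⁻¹] · [s⁻¹] = kg·m·s⁻²
  E. [m·s⁻¹] · [kg·m·s⁻²] = kg·m²·s⁻³
Only B. matches kg·m²·s⁻².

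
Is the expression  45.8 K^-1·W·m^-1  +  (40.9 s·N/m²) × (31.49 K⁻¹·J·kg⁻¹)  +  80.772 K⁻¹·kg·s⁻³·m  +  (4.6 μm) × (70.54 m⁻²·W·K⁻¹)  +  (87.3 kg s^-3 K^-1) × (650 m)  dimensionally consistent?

Work out the base dimensions of each:
  45.8 K^-1·W·m^-1:  W·m⁻¹·K⁻¹ = J·s⁻¹·m⁻¹·K⁻¹ = kg·m·s⁻³·K⁻¹
  (40.9 s·N/m²) × (31.49 K⁻¹·J·kg⁻¹):  [kg·m⁻¹·s⁻¹] · [m²·s⁻²·K⁻¹] = kg·m·s⁻³·K⁻¹
  80.772 K⁻¹·kg·s⁻³·m:  kg·m·s⁻³·K⁻¹
  (4.6 μm) × (70.54 m⁻²·W·K⁻¹):  [m] · [kg·s⁻³·K⁻¹] = kg·m·s⁻³·K⁻¹
  (87.3 kg s^-3 K^-1) × (650 m):  [kg·s⁻³·K⁻¹] · [m] = kg·m·s⁻³·K⁻¹
Every term reduces to kg·m·s⁻³·K⁻¹.

Yes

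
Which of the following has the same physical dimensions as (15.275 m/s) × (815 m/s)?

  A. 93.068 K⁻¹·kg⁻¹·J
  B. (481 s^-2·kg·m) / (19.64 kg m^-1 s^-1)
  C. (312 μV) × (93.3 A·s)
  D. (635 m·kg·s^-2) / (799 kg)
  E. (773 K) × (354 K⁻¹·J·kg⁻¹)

Reference: [m·s⁻¹] · [m·s⁻¹] = m²·s⁻².
Each option:
  A. J·kg⁻¹·K⁻¹ = N·m·kg⁻¹·K⁻¹ = m²·s⁻²·K⁻¹
  B. [kg·m·s⁻²] / [kg·m⁻¹·s⁻¹] = m²·s⁻¹
  C. [kg·m²·s⁻³·A⁻¹] · [s·A] = kg·m²·s⁻²
  D. [kg·m·s⁻²] / [kg] = m·s⁻²
  E. [K] · [m²·s⁻²·K⁻¹] = m²·s⁻²  ← same
Only E. matches m²·s⁻².

E.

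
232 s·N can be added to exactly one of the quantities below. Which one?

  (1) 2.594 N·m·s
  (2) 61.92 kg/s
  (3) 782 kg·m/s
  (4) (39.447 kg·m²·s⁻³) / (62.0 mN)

(3)

Reference: N·s = kg·m·s⁻²·s = kg·m·s⁻¹.
Each option:
  (1) N·m·s = kg·m·s⁻²·m·s = kg·m²·s⁻¹
  (2) kg·s⁻¹
  (3) kg·m·s⁻¹  ← same
  (4) [kg·m²·s⁻³] / [kg·m·s⁻²] = m·s⁻¹
Only (3) matches kg·m·s⁻¹.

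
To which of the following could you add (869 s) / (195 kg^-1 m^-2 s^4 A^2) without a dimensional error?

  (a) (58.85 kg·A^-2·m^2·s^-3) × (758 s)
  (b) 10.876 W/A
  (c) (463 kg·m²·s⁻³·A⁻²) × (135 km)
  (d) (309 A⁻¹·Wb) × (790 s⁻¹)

Reference: [s] / [kg⁻¹·m⁻²·s⁴·A²] = kg·m²·s⁻³·A⁻².
Each option:
  (a) [kg·m²·s⁻³·A⁻²] · [s] = kg·m²·s⁻²·A⁻²
  (b) W·A⁻¹ = J·s⁻¹·A⁻¹ = kg·m²·s⁻³·A⁻¹
  (c) [kg·m²·s⁻³·A⁻²] · [m] = kg·m³·s⁻³·A⁻²
  (d) [kg·m²·s⁻²·A⁻²] · [s⁻¹] = kg·m²·s⁻³·A⁻²  ← same
Only (d) matches kg·m²·s⁻³·A⁻².

(d)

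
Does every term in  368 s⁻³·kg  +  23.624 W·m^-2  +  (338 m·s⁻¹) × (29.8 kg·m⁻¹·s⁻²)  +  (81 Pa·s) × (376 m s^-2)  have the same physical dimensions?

Reduce each to base SI dimensions:
  368 s⁻³·kg:  kg·s⁻³
  23.624 W·m^-2:  W·m⁻² = J·s⁻¹·m⁻² = kg·s⁻³
  (338 m·s⁻¹) × (29.8 kg·m⁻¹·s⁻²):  [m·s⁻¹] · [kg·m⁻¹·s⁻²] = kg·s⁻³
  (81 Pa·s) × (376 m s^-2):  [kg·m⁻¹·s⁻¹] · [m·s⁻²] = kg·s⁻³
Every term reduces to kg·s⁻³.

Yes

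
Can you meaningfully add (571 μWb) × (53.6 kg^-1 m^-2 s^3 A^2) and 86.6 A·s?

Yes

In SI base units:
  (571 μWb) × (53.6 kg^-1 m^-2 s^3 A^2):  [kg·m²·s⁻²·A⁻¹] · [kg⁻¹·m⁻²·s³·A²] = s·A
  86.6 A·s:  A·s = s·A
Both are s·A, so they have the same dimensions and can be added.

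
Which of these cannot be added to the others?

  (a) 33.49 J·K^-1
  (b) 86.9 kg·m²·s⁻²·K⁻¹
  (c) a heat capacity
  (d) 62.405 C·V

Expand each in SI base units:
  (a) J·K⁻¹ = N·m·K⁻¹ = kg·m²·s⁻²·K⁻¹
  (b) kg·m²·s⁻²·K⁻¹
  (c) [heat capacity] = kg·m²·s⁻²·K⁻¹
  (d) C·V = s·A·J·C⁻¹ = kg·m²·s⁻²
All reduce to kg·m²·s⁻²·K⁻¹ except (d), which is kg·m²·s⁻².

(d)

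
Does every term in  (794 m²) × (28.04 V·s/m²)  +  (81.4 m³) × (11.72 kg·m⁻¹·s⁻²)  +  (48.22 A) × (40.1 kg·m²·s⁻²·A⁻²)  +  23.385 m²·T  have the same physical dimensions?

Work out the base dimensions of each:
  (794 m²) × (28.04 V·s/m²):  [m²] · [kg·s⁻²·A⁻¹] = kg·m²·s⁻²·A⁻¹
  (81.4 m³) × (11.72 kg·m⁻¹·s⁻²):  [m³] · [kg·m⁻¹·s⁻²] = kg·m²·s⁻²
  (48.22 A) × (40.1 kg·m²·s⁻²·A⁻²):  [A] · [kg·m²·s⁻²·A⁻²] = kg·m²·s⁻²·A⁻¹
  23.385 m²·T:  T·m² = Wb·m⁻²·m² = kg·m²·s⁻²·A⁻¹
The terms do not share a single dimension (kg·m²·s⁻² vs kg·m²·s⁻²·A⁻¹).

No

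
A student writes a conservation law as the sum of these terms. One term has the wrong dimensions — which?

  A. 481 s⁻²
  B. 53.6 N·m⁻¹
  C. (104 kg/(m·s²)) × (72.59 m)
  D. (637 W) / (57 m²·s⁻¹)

Dimensions:
  A. s⁻²
  B. N·m⁻¹ = kg·m·s⁻²·m⁻¹ = kg·s⁻²
  C. [kg·m⁻¹·s⁻²] · [m] = kg·s⁻²
  D. [kg·m²·s⁻³] / [m²·s⁻¹] = kg·s⁻²
All reduce to kg·s⁻² except A., which is s⁻².

A.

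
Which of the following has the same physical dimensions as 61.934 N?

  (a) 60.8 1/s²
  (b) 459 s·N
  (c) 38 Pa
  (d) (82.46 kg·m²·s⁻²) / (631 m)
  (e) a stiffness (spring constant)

Reference: N = kg·m·s⁻².
Each option:
  (a) s⁻²
  (b) N·s = kg·m·s⁻²·s = kg·m·s⁻¹
  (c) Pa = N·m⁻² = kg·m⁻¹·s⁻²
  (d) [kg·m²·s⁻²] / [m] = kg·m·s⁻²  ← same
  (e) [stiffness (spring constant)] = kg·s⁻²
Only (d) matches kg·m·s⁻².

(d)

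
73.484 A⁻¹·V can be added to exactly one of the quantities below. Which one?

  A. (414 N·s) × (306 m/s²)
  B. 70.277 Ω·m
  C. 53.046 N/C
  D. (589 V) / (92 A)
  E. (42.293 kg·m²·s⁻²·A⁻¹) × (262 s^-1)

D.

Reference: V·A⁻¹ = J·C⁻¹·A⁻¹ = kg·m²·s⁻³·A⁻².
Each option:
  A. [kg·m·s⁻¹] · [m·s⁻²] = kg·m²·s⁻³
  B. Ω·m = V·A⁻¹·m = kg·m³·s⁻³·A⁻²
  C. N·C⁻¹ = kg·m·s⁻²·(s·A)⁻¹ = kg·m·s⁻³·A⁻¹
  D. [kg·m²·s⁻³·A⁻¹] / [A] = kg·m²·s⁻³·A⁻²  ← same
  E. [kg·m²·s⁻²·A⁻¹] · [s⁻¹] = kg·m²·s⁻³·A⁻¹
Only D. matches kg·m²·s⁻³·A⁻².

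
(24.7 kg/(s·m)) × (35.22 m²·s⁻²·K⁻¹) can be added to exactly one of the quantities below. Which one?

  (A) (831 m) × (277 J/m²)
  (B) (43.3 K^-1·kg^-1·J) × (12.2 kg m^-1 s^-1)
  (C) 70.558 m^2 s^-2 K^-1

(B)

Reference: [kg·m⁻¹·s⁻¹] · [m²·s⁻²·K⁻¹] = kg·m·s⁻³·K⁻¹.
Each option:
  (A) [m] · [kg·s⁻²] = kg·m·s⁻²
  (B) [m²·s⁻²·K⁻¹] · [kg·m⁻¹·s⁻¹] = kg·m·s⁻³·K⁻¹  ← same
  (C) m²·s⁻²·K⁻¹
Only (B) matches kg·m·s⁻³·K⁻¹.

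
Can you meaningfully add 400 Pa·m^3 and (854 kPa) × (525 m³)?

Yes

Dimensions:
  400 Pa·m^3:  Pa·m³ = N·m⁻²·m³ = kg·m²·s⁻²
  (854 kPa) × (525 m³):  [kg·m⁻¹·s⁻²] · [m³] = kg·m²·s⁻²
Both are kg·m²·s⁻², so they have the same dimensions and can be added.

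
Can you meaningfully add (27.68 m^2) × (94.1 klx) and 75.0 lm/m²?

No

Reduce each to base SI dimensions:
  (27.68 m^2) × (94.1 klx):  [m²] · [m⁻²·cd] = cd
  75.0 lm/m²:  lm·m⁻² = cd·m⁻² = m⁻²·cd
cd ≠ m⁻²·cd, so they cannot be added.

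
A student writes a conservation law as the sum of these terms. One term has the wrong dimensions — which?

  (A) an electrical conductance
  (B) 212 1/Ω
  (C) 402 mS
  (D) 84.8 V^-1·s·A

Expand each in SI base units:
  (A) [electrical conductance] = kg⁻¹·m⁻²·s³·A²
  (B) Ω⁻¹ = (V·A⁻¹)⁻¹ = kg⁻¹·m⁻²·s³·A²
  (C) S = Ω⁻¹ = kg⁻¹·m⁻²·s³·A²
  (D) A·s·V⁻¹ = A·s·(J·C⁻¹)⁻¹ = kg⁻¹·m⁻²·s⁴·A²
All reduce to kg⁻¹·m⁻²·s³·A² except (D), which is kg⁻¹·m⁻²·s⁴·A².

(D)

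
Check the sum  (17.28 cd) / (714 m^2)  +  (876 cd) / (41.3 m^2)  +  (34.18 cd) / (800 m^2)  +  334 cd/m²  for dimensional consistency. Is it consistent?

Yes

Dimensions:
  (17.28 cd) / (714 m^2):  [cd] / [m²] = m⁻²·cd
  (876 cd) / (41.3 m^2):  [cd] / [m²] = m⁻²·cd
  (34.18 cd) / (800 m^2):  [cd] / [m²] = m⁻²·cd
  334 cd/m²:  cd·m⁻² = m⁻²·cd
Every term reduces to m⁻²·cd.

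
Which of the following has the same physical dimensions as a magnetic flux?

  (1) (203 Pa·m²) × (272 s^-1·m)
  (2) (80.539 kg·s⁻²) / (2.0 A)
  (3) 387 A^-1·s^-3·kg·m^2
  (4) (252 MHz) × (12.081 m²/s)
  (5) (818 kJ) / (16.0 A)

Reference: [magnetic flux] = kg·m²·s⁻²·A⁻¹.
Each option:
  (1) [kg·m·s⁻²] · [m·s⁻¹] = kg·m²·s⁻³
  (2) [kg·s⁻²] / [A] = kg·s⁻²·A⁻¹
  (3) kg·m²·s⁻³·A⁻¹
  (4) [s⁻¹] · [m²·s⁻¹] = m²·s⁻²
  (5) [kg·m²·s⁻²] / [A] = kg·m²·s⁻²·A⁻¹  ← same
Only (5) matches kg·m²·s⁻²·A⁻¹.

(5)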